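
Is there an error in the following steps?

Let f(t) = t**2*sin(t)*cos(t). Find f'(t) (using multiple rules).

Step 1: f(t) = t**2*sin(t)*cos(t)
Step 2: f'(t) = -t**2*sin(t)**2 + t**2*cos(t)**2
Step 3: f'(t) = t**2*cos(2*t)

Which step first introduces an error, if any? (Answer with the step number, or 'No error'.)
Step 2

Step 2 is incorrect due to a dropped term.
The step shows: -t**2*sin(t)**2 + t**2*cos(t)**2
The correct value should be: -t**2*sin(t)**2 + t**2*cos(t)**2 + 2*t*sin(t)*cos(t)

Explanation: A term was dropped: the term 2*t*sin(t)*cos(t) was incorrectly omitted
The later steps are derived from this incorrect expression, so the error originates in Step 2.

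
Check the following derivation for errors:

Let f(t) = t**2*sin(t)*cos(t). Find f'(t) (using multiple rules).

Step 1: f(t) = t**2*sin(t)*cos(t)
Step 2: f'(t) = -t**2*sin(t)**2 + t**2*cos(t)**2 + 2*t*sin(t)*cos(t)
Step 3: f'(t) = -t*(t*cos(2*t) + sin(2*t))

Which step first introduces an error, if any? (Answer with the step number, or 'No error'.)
Step 3

Step 3 is incorrect due to a sign flip.
The step shows: -t*(t*cos(2*t) + sin(2*t))
The correct value should be: t*(t*cos(2*t) + sin(2*t))

Explanation: The sign of the whole expression was flipped: the term t*(t*cos(2*t) + sin(2*t)) was incorrectly written as -t*(t*cos(2*t) + sin(2*t))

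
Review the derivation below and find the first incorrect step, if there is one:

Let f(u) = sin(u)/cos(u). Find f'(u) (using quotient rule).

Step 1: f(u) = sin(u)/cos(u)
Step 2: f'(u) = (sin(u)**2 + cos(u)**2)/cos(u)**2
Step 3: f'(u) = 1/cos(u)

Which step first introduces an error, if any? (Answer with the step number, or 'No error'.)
Step 3

Step 3 is incorrect due to a wrong exponent.
The step shows: 1/cos(u)
The correct value should be: cos(u)**(-2)

Explanation: The exponent -2 on cos(u) was incorrectly written as -1: the term cos(u)**(-2) was incorrectly written as 1/cos(u)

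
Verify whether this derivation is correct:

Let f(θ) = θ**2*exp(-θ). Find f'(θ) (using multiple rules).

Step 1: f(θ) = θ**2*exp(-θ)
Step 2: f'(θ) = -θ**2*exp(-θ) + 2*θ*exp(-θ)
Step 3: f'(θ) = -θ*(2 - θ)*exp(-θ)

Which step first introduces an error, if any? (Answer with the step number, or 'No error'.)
Step 3

Step 3 is incorrect due to a sign flip.
The step shows: -θ*(2 - θ)*exp(-θ)
The correct value should be: θ*(2 - θ)*exp(-θ)

Explanation: The sign of the whole expression was flipped: the term θ*(2 - θ)*exp(-θ) was incorrectly written as -θ*(2 - θ)*exp(-θ)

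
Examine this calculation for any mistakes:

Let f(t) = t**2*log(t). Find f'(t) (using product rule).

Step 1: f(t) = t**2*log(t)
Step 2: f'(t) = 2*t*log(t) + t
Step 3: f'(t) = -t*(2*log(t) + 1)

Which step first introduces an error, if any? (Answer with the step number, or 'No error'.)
Step 3

Step 3 is incorrect due to a sign flip.
The step shows: -t*(2*log(t) + 1)
The correct value should be: t*(2*log(t) + 1)

Explanation: The sign of the whole expression was flipped: the term t*(2*log(t) + 1) was incorrectly written as -t*(2*log(t) + 1)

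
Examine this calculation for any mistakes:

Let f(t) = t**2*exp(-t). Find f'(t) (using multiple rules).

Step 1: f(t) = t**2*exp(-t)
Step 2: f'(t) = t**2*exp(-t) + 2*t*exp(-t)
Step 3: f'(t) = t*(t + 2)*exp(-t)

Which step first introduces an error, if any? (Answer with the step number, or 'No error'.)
Step 2

Step 2 is incorrect due to a sign flip.
The step shows: t**2*exp(-t) + 2*t*exp(-t)
The correct value should be: -t**2*exp(-t) + 2*t*exp(-t)

Explanation: The sign of one term was flipped: the term -t**2*exp(-t) was incorrectly written as t**2*exp(-t)
The later steps are derived from this incorrect expression, so the error originates in Step 2.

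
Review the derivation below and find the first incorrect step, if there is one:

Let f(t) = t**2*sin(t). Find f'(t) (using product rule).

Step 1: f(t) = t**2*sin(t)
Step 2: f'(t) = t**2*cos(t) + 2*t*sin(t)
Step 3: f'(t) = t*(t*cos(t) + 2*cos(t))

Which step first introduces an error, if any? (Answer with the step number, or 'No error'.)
Step 3

Step 3 is incorrect due to a wrong trig function.
The step shows: t*(t*cos(t) + 2*cos(t))
The correct value should be: t*(t*cos(t) + 2*sin(t))

Explanation: sin(t) was incorrectly written as cos(t): the term t*(t*cos(t) + 2*sin(t)) was incorrectly written as t*(t*cos(t) + 2*cos(t))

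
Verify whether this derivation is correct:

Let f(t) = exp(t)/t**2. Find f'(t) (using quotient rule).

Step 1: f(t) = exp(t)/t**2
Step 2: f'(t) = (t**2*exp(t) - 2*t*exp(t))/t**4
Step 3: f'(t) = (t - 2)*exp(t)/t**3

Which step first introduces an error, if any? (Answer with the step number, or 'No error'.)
No error

All steps in this derivation are correct.
The final answer f'(t) = (t - 2)*exp(t)/t**3 is valid.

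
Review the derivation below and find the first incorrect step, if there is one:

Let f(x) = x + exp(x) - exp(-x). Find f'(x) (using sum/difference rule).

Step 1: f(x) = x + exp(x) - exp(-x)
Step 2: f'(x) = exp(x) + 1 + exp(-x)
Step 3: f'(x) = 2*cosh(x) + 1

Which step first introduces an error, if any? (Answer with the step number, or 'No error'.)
No error

All steps in this derivation are correct.
The final answer f'(x) = 2*cosh(x) + 1 is valid.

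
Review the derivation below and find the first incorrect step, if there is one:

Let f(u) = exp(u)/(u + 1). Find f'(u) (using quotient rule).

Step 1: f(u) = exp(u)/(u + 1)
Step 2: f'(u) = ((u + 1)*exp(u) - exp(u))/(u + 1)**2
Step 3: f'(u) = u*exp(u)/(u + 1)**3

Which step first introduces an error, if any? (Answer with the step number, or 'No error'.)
Step 3

Step 3 is incorrect due to a wrong exponent.
The step shows: u*exp(u)/(u + 1)**3
The correct value should be: u*exp(u)/(u + 1)**2

Explanation: The exponent -2 on u + 1 was incorrectly written as -3: the term u*exp(u)/(u + 1)**2 was incorrectly written as u*exp(u)/(u + 1)**3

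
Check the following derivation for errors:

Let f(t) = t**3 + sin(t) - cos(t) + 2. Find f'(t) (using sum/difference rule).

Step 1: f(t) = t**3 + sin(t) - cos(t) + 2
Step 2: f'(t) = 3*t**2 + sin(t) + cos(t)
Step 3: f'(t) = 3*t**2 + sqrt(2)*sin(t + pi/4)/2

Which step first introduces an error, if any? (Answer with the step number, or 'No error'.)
Step 3

Step 3 is incorrect due to a wrong exponent.
The step shows: 3*t**2 + sqrt(2)*sin(t + pi/4)/2
The correct value should be: 3*t**2 + sqrt(2)*sin(t + pi/4)

Explanation: The exponent 1/2 on 2 was incorrectly written as -1/2: the term sqrt(2)*sin(t + pi/4) was incorrectly written as sqrt(2)*sin(t + pi/4)/2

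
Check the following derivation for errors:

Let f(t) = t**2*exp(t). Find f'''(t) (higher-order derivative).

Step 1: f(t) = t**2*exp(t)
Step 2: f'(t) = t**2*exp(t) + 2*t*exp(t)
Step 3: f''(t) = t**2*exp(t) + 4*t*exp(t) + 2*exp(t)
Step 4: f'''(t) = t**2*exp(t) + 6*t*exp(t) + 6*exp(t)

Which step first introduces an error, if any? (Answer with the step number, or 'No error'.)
No error

All steps in this derivation are correct.
The final answer f'''(t) = t**2*exp(t) + 6*t*exp(t) + 6*exp(t) is valid.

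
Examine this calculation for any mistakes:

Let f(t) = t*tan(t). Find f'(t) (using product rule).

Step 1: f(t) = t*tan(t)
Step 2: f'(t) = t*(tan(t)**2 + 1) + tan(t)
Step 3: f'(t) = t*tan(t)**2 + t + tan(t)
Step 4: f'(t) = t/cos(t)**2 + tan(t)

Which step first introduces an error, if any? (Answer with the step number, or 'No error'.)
No error

All steps in this derivation are correct.
The final answer f'(t) = t/cos(t)**2 + tan(t) is valid.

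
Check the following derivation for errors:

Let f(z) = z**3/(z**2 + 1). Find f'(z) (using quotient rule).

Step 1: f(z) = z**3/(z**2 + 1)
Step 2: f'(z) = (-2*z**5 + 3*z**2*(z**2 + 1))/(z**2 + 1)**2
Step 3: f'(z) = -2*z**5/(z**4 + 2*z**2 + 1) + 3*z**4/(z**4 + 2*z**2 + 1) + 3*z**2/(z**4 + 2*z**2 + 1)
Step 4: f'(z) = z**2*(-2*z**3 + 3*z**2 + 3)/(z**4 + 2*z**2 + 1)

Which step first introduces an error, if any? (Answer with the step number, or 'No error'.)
Step 2

Step 2 is incorrect due to a wrong exponent.
The step shows: (-2*z**5 + 3*z**2*(z**2 + 1))/(z**2 + 1)**2
The correct value should be: (-2*z**4 + 3*z**2*(z**2 + 1))/(z**2 + 1)**2

Explanation: The exponent 4 on z was incorrectly written as 5: the term (-2*z**4 + 3*z**2*(z**2 + 1))/(z**2 + 1)**2 was incorrectly written as (-2*z**5 + 3*z**2*(z**2 + 1))/(z**2 + 1)**2
The later steps are derived from this incorrect expression, so the error originates in Step 2.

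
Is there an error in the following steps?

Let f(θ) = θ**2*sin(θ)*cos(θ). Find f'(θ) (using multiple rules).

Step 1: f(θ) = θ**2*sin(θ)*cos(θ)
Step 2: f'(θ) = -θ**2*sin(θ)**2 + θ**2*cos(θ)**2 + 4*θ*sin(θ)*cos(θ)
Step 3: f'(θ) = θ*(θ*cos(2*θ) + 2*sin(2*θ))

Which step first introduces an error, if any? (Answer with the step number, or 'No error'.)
Step 2

Step 2 is incorrect due to a wrong coefficient.
The step shows: -θ**2*sin(θ)**2 + θ**2*cos(θ)**2 + 4*θ*sin(θ)*cos(θ)
The correct value should be: -θ**2*sin(θ)**2 + θ**2*cos(θ)**2 + 2*θ*sin(θ)*cos(θ)

Explanation: The coefficient 2 was incorrectly written as 4: the term 2*θ*sin(θ)*cos(θ) was incorrectly written as 4*θ*sin(θ)*cos(θ)
The later steps are derived from this incorrect expression, so the error originates in Step 2.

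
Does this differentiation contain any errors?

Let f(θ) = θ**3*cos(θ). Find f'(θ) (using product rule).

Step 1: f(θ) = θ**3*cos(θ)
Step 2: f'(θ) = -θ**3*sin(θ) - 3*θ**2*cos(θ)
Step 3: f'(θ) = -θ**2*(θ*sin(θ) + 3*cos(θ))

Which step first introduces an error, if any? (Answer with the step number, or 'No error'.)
Step 2

Step 2 is incorrect due to a sign flip.
The step shows: -θ**3*sin(θ) - 3*θ**2*cos(θ)
The correct value should be: -θ**3*sin(θ) + 3*θ**2*cos(θ)

Explanation: The sign of one term was flipped: the term 3*θ**2*cos(θ) was incorrectly written as -3*θ**2*cos(θ)
The later steps are derived from this incorrect expression, so the error originates in Step 2.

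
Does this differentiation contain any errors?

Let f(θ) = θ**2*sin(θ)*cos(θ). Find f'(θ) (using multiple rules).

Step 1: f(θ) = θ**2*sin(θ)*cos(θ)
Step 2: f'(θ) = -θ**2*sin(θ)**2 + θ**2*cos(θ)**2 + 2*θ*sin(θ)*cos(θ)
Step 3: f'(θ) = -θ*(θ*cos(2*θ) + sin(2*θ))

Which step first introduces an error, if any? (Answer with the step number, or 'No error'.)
Step 3

Step 3 is incorrect due to a sign flip.
The step shows: -θ*(θ*cos(2*θ) + sin(2*θ))
The correct value should be: θ*(θ*cos(2*θ) + sin(2*θ))

Explanation: The sign of the whole expression was flipped: the term θ*(θ*cos(2*θ) + sin(2*θ)) was incorrectly written as -θ*(θ*cos(2*θ) + sin(2*θ))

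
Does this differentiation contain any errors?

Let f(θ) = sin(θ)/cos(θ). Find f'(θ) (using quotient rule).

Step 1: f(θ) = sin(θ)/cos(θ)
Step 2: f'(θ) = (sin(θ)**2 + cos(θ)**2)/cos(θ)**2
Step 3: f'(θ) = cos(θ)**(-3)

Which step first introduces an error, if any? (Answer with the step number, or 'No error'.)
Step 3

Step 3 is incorrect due to a wrong exponent.
The step shows: cos(θ)**(-3)
The correct value should be: cos(θ)**(-2)

Explanation: The exponent -2 on cos(θ) was incorrectly written as -3: the term cos(θ)**(-2) was incorrectly written as cos(θ)**(-3)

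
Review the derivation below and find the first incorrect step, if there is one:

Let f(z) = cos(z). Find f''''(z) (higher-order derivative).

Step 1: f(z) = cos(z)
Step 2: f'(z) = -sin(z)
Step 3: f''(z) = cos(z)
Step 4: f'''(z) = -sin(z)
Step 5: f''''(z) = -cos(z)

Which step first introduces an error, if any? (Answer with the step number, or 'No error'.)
Step 3

Step 3 is incorrect due to a sign flip.
The step shows: cos(z)
The correct value should be: -cos(z)

Explanation: The sign of the whole expression was flipped: the term -cos(z) was incorrectly written as cos(z)
The later steps are derived from this incorrect expression, so the error originates in Step 3.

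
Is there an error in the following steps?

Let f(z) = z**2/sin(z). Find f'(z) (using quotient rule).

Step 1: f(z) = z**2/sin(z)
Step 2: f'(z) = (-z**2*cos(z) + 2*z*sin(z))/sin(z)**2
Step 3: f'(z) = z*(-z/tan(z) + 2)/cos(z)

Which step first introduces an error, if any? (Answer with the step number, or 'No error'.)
Step 3

Step 3 is incorrect due to a wrong trig function.
The step shows: z*(-z/tan(z) + 2)/cos(z)
The correct value should be: z*(-z/tan(z) + 2)/sin(z)

Explanation: sin(z) was incorrectly written as cos(z): the term z*(-z/tan(z) + 2)/sin(z) was incorrectly written as z*(-z/tan(z) + 2)/cos(z)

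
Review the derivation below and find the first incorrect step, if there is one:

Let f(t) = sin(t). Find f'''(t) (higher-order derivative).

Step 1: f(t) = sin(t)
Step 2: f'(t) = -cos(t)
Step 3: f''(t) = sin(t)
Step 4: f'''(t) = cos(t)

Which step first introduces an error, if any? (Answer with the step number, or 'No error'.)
Step 2

Step 2 is incorrect due to a sign flip.
The step shows: -cos(t)
The correct value should be: cos(t)

Explanation: The sign of the whole expression was flipped: the term cos(t) was incorrectly written as -cos(t)
The later steps are derived from this incorrect expression, so the error originates in Step 2.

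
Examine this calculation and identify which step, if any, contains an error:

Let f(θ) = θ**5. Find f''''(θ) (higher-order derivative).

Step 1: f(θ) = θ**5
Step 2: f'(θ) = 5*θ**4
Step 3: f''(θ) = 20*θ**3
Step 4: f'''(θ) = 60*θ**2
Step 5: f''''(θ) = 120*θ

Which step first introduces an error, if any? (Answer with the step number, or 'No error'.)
No error

All steps in this derivation are correct.
The final answer f''''(θ) = 120*θ is valid.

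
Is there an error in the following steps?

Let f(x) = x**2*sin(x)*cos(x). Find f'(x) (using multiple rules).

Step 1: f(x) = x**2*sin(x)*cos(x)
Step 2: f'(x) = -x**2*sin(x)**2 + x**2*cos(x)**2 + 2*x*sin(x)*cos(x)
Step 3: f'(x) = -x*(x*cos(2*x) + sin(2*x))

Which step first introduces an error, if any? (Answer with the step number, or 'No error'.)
Step 3

Step 3 is incorrect due to a sign flip.
The step shows: -x*(x*cos(2*x) + sin(2*x))
The correct value should be: x*(x*cos(2*x) + sin(2*x))

Explanation: The sign of the whole expression was flipped: the term x*(x*cos(2*x) + sin(2*x)) was incorrectly written as -x*(x*cos(2*x) + sin(2*x))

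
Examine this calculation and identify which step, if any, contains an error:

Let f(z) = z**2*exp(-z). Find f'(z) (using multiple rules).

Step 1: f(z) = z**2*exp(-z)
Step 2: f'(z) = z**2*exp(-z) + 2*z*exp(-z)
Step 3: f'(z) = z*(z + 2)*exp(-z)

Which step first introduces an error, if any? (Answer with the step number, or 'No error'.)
Step 2

Step 2 is incorrect due to a sign flip.
The step shows: z**2*exp(-z) + 2*z*exp(-z)
The correct value should be: -z**2*exp(-z) + 2*z*exp(-z)

Explanation: The sign of one term was flipped: the term -z**2*exp(-z) was incorrectly written as z**2*exp(-z)
The later steps are derived from this incorrect expression, so the error originates in Step 2.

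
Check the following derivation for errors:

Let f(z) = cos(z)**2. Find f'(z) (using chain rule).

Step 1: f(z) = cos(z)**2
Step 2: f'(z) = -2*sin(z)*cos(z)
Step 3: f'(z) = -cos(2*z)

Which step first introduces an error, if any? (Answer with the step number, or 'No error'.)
Step 3

Step 3 is incorrect due to a wrong trig function.
The step shows: -cos(2*z)
The correct value should be: -sin(2*z)

Explanation: sin(2*z) was incorrectly written as cos(2*z): the term -sin(2*z) was incorrectly written as -cos(2*z)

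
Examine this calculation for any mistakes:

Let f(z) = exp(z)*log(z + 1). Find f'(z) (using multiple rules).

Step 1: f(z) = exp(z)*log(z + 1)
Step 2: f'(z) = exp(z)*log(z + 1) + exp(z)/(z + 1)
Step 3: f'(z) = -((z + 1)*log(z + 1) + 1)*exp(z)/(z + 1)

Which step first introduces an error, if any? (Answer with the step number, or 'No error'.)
Step 3

Step 3 is incorrect due to a sign flip.
The step shows: -((z + 1)*log(z + 1) + 1)*exp(z)/(z + 1)
The correct value should be: ((z + 1)*log(z + 1) + 1)*exp(z)/(z + 1)

Explanation: The sign of the whole expression was flipped: the term ((z + 1)*log(z + 1) + 1)*exp(z)/(z + 1) was incorrectly written as -((z + 1)*log(z + 1) + 1)*exp(z)/(z + 1)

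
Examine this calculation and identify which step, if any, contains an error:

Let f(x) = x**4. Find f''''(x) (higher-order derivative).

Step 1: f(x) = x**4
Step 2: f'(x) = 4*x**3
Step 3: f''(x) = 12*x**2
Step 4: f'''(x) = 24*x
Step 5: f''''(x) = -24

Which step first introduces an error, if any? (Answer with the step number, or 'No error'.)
Step 5

Step 5 is incorrect due to a sign flip.
The step shows: -24
The correct value should be: 24

Explanation: The sign of the whole expression was flipped: the term 24 was incorrectly written as -24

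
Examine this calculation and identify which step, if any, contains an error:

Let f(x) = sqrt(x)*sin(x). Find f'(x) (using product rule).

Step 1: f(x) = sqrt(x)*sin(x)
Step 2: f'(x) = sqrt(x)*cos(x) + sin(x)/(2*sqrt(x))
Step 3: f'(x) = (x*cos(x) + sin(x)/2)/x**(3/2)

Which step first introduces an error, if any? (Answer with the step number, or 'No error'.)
Step 3

Step 3 is incorrect due to a wrong exponent.
The step shows: (x*cos(x) + sin(x)/2)/x**(3/2)
The correct value should be: (x*cos(x) + sin(x)/2)/sqrt(x)

Explanation: The exponent -1/2 on x was incorrectly written as -3/2: the term (x*cos(x) + sin(x)/2)/sqrt(x) was incorrectly written as (x*cos(x) + sin(x)/2)/x**(3/2)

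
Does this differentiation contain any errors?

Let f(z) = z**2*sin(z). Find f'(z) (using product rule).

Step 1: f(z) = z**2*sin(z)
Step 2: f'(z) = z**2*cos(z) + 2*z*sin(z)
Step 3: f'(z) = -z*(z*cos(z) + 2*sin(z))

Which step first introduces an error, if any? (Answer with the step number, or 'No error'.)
Step 3

Step 3 is incorrect due to a sign flip.
The step shows: -z*(z*cos(z) + 2*sin(z))
The correct value should be: z*(z*cos(z) + 2*sin(z))

Explanation: The sign of the whole expression was flipped: the term z*(z*cos(z) + 2*sin(z)) was incorrectly written as -z*(z*cos(z) + 2*sin(z))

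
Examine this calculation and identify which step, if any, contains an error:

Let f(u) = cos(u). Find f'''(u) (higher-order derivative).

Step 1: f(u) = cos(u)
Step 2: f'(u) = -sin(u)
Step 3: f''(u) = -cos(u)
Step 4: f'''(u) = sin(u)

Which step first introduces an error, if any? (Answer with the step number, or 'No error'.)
No error

All steps in this derivation are correct.
The final answer f'''(u) = sin(u) is valid.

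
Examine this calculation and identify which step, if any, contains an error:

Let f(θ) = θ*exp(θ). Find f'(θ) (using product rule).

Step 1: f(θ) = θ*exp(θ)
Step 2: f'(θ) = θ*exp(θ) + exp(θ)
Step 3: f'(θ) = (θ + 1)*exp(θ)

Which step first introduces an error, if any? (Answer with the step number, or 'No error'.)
No error

All steps in this derivation are correct.
The final answer f'(θ) = (θ + 1)*exp(θ) is valid.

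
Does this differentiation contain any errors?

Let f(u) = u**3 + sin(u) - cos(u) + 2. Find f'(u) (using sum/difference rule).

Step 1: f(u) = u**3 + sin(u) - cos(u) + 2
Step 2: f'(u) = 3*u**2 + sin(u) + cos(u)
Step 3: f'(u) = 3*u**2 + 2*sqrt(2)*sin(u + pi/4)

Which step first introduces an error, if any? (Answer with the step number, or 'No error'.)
Step 3

Step 3 is incorrect due to a wrong exponent.
The step shows: 3*u**2 + 2*sqrt(2)*sin(u + pi/4)
The correct value should be: 3*u**2 + sqrt(2)*sin(u + pi/4)

Explanation: The exponent 1/2 on 2 was incorrectly written as 3/2: the term sqrt(2)*sin(u + pi/4) was incorrectly written as 2*sqrt(2)*sin(u + pi/4)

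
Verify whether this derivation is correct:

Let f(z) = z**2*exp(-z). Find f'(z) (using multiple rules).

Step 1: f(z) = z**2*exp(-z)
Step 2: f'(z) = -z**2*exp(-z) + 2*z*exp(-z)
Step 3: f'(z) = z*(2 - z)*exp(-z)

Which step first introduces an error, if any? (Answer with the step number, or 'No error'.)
No error

All steps in this derivation are correct.
The final answer f'(z) = z*(2 - z)*exp(-z) is valid.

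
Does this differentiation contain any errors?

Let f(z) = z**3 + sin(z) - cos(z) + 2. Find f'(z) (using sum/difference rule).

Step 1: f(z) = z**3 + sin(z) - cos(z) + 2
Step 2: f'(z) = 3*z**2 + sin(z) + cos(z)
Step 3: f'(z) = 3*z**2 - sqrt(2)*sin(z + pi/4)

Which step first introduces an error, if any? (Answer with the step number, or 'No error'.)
Step 3

Step 3 is incorrect due to a sign flip.
The step shows: 3*z**2 - sqrt(2)*sin(z + pi/4)
The correct value should be: 3*z**2 + sqrt(2)*sin(z + pi/4)

Explanation: The sign of one term was flipped: the term sqrt(2)*sin(z + pi/4) was incorrectly written as -sqrt(2)*sin(z + pi/4)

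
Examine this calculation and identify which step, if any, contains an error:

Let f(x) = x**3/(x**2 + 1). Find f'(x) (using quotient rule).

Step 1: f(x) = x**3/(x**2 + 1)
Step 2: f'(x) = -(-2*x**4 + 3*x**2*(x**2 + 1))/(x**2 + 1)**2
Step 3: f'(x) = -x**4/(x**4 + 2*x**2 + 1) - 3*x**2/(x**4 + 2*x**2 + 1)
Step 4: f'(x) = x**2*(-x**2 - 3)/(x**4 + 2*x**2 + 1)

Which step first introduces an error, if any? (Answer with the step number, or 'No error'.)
Step 2

Step 2 is incorrect due to a sign flip.
The step shows: -(-2*x**4 + 3*x**2*(x**2 + 1))/(x**2 + 1)**2
The correct value should be: (-2*x**4 + 3*x**2*(x**2 + 1))/(x**2 + 1)**2

Explanation: The sign of the whole expression was flipped: the term (-2*x**4 + 3*x**2*(x**2 + 1))/(x**2 + 1)**2 was incorrectly written as -(-2*x**4 + 3*x**2*(x**2 + 1))/(x**2 + 1)**2
The later steps are derived from this incorrect expression, so the error originates in Step 2.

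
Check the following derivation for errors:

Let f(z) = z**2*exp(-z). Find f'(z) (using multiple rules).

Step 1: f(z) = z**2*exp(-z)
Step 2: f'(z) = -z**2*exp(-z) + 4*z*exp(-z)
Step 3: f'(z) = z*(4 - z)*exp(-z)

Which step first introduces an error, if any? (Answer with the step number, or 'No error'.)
Step 2

Step 2 is incorrect due to a wrong coefficient.
The step shows: -z**2*exp(-z) + 4*z*exp(-z)
The correct value should be: -z**2*exp(-z) + 2*z*exp(-z)

Explanation: The coefficient 2 was incorrectly written as 4: the term 2*z*exp(-z) was incorrectly written as 4*z*exp(-z)
The later steps are derived from this incorrect expression, so the error originates in Step 2.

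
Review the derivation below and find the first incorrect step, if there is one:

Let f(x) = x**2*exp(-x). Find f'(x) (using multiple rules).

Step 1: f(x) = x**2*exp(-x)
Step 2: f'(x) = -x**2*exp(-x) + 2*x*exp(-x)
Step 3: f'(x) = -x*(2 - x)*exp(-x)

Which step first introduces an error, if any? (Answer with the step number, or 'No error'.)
Step 3

Step 3 is incorrect due to a sign flip.
The step shows: -x*(2 - x)*exp(-x)
The correct value should be: x*(2 - x)*exp(-x)

Explanation: The sign of the whole expression was flipped: the term x*(2 - x)*exp(-x) was incorrectly written as -x*(2 - x)*exp(-x)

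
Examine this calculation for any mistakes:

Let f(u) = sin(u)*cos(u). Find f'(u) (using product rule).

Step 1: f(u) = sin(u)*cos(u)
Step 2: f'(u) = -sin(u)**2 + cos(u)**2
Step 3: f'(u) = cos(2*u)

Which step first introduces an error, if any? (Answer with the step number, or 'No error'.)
No error

All steps in this derivation are correct.
The final answer f'(u) = cos(2*u) is valid.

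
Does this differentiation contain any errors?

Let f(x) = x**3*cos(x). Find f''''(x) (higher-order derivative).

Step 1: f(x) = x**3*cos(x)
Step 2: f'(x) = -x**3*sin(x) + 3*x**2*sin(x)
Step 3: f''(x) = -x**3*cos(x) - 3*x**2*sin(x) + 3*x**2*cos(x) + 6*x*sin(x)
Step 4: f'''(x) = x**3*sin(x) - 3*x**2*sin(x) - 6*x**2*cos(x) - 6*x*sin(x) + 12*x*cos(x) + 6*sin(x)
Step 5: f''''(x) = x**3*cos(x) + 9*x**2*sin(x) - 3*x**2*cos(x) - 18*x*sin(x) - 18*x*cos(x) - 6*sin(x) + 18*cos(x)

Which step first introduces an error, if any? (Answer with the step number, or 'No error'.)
Step 2

Step 2 is incorrect due to a wrong trig function.
The step shows: -x**3*sin(x) + 3*x**2*sin(x)
The correct value should be: -x**3*sin(x) + 3*x**2*cos(x)

Explanation: cos(x) was incorrectly written as sin(x): the term 3*x**2*cos(x) was incorrectly written as 3*x**2*sin(x)
The later steps are derived from this incorrect expression, so the error originates in Step 2.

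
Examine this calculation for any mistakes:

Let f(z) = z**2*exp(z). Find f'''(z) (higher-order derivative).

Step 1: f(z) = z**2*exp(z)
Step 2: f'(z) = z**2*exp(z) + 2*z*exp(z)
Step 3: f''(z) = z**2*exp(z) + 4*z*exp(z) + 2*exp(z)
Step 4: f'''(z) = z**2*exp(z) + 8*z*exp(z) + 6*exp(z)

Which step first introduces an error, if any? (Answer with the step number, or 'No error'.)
Step 4

Step 4 is incorrect due to a wrong coefficient.
The step shows: z**2*exp(z) + 8*z*exp(z) + 6*exp(z)
The correct value should be: z**2*exp(z) + 6*z*exp(z) + 6*exp(z)

Explanation: The coefficient 6 was incorrectly written as 8: the term 6*z*exp(z) was incorrectly written as 8*z*exp(z)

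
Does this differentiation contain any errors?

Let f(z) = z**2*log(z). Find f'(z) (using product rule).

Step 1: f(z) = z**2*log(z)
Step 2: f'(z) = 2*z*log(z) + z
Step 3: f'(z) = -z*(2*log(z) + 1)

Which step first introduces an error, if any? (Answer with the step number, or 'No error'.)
Step 3

Step 3 is incorrect due to a sign flip.
The step shows: -z*(2*log(z) + 1)
The correct value should be: z*(2*log(z) + 1)

Explanation: The sign of the whole expression was flipped: the term z*(2*log(z) + 1) was incorrectly written as -z*(2*log(z) + 1)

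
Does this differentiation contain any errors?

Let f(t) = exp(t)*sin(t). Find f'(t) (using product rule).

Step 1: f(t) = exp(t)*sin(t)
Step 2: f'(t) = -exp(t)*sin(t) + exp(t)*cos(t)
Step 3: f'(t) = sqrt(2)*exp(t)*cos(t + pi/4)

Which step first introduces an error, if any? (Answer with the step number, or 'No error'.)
Step 2

Step 2 is incorrect due to a sign flip.
The step shows: -exp(t)*sin(t) + exp(t)*cos(t)
The correct value should be: exp(t)*sin(t) + exp(t)*cos(t)

Explanation: The sign of one term was flipped: the term exp(t)*sin(t) was incorrectly written as -exp(t)*sin(t)
The later steps are derived from this incorrect expression, so the error originates in Step 2.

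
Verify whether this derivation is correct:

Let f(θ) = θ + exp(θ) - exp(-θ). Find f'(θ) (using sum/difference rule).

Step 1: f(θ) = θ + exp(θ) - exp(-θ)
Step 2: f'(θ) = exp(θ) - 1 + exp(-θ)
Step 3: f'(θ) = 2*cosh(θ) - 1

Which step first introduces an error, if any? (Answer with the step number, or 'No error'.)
Step 2

Step 2 is incorrect due to a sign flip.
The step shows: exp(θ) - 1 + exp(-θ)
The correct value should be: exp(θ) + 1 + exp(-θ)

Explanation: The sign of one term was flipped: the term 1 was incorrectly written as -1
The later steps are derived from this incorrect expression, so the error originates in Step 2.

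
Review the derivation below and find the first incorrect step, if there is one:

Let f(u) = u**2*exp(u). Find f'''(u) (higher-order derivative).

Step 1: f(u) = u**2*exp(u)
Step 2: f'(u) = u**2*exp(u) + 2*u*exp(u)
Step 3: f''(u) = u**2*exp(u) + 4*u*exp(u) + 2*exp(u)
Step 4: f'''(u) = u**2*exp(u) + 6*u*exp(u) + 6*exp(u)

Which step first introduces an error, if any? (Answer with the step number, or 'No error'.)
No error

All steps in this derivation are correct.
The final answer f'''(u) = u**2*exp(u) + 6*u*exp(u) + 6*exp(u) is valid.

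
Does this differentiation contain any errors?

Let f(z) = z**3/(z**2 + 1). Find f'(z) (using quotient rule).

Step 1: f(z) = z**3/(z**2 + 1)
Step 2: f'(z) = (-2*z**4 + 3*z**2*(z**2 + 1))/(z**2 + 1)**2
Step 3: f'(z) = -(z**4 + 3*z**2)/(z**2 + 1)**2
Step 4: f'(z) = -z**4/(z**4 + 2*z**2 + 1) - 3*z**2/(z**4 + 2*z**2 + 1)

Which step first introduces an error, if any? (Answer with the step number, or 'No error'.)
Step 3

Step 3 is incorrect due to a sign flip.
The step shows: -(z**4 + 3*z**2)/(z**2 + 1)**2
The correct value should be: (z**4 + 3*z**2)/(z**2 + 1)**2

Explanation: The sign of the whole expression was flipped: the term (z**4 + 3*z**2)/(z**2 + 1)**2 was incorrectly written as -(z**4 + 3*z**2)/(z**2 + 1)**2
The later steps are derived from this incorrect expression, so the error originates in Step 3.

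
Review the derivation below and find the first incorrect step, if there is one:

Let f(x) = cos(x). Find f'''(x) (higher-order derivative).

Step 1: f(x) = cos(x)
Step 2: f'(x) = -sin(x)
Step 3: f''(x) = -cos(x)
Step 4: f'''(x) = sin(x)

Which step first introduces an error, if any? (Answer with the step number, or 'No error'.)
No error

All steps in this derivation are correct.
The final answer f'''(x) = sin(x) is valid.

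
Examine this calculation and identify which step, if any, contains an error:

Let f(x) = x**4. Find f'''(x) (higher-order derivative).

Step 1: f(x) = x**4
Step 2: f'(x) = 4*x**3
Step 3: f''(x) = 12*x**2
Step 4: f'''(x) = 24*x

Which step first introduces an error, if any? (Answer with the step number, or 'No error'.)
No error

All steps in this derivation are correct.
The final answer f'''(x) = 24*x is valid.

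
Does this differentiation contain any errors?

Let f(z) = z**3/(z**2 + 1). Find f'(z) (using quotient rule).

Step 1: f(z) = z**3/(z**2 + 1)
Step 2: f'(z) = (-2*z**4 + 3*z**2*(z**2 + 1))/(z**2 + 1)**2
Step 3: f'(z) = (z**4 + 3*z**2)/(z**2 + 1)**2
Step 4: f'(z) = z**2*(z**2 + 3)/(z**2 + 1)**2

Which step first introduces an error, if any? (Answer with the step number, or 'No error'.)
No error

All steps in this derivation are correct.
The final answer f'(z) = z**2*(z**2 + 3)/(z**2 + 1)**2 is valid.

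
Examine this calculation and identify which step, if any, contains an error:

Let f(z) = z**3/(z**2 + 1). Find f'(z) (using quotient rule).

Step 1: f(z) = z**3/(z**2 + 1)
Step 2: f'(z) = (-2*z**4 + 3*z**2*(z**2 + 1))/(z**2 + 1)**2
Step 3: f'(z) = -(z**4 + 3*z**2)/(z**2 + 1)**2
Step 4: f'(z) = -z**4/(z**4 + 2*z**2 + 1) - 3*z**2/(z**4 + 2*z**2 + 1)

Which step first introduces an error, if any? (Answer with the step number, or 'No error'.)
Step 3

Step 3 is incorrect due to a sign flip.
The step shows: -(z**4 + 3*z**2)/(z**2 + 1)**2
The correct value should be: (z**4 + 3*z**2)/(z**2 + 1)**2

Explanation: The sign of the whole expression was flipped: the term (z**4 + 3*z**2)/(z**2 + 1)**2 was incorrectly written as -(z**4 + 3*z**2)/(z**2 + 1)**2
The later steps are derived from this incorrect expression, so the error originates in Step 3.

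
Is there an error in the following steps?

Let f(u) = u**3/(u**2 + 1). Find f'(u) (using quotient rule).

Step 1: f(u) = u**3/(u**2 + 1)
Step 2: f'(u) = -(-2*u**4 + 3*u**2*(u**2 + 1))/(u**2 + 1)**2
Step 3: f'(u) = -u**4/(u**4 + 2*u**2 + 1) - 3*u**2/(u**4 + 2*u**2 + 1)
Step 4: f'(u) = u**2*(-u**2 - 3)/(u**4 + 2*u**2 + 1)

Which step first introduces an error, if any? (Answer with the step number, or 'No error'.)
Step 2

Step 2 is incorrect due to a sign flip.
The step shows: -(-2*u**4 + 3*u**2*(u**2 + 1))/(u**2 + 1)**2
The correct value should be: (-2*u**4 + 3*u**2*(u**2 + 1))/(u**2 + 1)**2

Explanation: The sign of the whole expression was flipped: the term (-2*u**4 + 3*u**2*(u**2 + 1))/(u**2 + 1)**2 was incorrectly written as -(-2*u**4 + 3*u**2*(u**2 + 1))/(u**2 + 1)**2
The later steps are derived from this incorrect expression, so the error originates in Step 2.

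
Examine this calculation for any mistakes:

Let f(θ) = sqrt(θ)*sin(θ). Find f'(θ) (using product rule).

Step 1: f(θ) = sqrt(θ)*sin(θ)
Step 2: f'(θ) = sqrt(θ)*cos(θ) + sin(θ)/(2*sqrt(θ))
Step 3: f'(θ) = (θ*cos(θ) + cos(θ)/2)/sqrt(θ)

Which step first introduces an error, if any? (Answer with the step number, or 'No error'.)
Step 3

Step 3 is incorrect due to a wrong trig function.
The step shows: (θ*cos(θ) + cos(θ)/2)/sqrt(θ)
The correct value should be: (θ*cos(θ) + sin(θ)/2)/sqrt(θ)

Explanation: sin(θ) was incorrectly written as cos(θ): the term (θ*cos(θ) + sin(θ)/2)/sqrt(θ) was incorrectly written as (θ*cos(θ) + cos(θ)/2)/sqrt(θ)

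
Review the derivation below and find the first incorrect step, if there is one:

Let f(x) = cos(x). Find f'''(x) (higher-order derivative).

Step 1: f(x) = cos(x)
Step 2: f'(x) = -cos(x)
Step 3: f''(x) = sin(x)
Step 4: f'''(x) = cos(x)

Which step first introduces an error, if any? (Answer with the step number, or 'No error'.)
Step 2

Step 2 is incorrect due to a wrong trig function.
The step shows: -cos(x)
The correct value should be: -sin(x)

Explanation: sin(x) was incorrectly written as cos(x): the term -sin(x) was incorrectly written as -cos(x)
The later steps are derived from this incorrect expression, so the error originates in Step 2.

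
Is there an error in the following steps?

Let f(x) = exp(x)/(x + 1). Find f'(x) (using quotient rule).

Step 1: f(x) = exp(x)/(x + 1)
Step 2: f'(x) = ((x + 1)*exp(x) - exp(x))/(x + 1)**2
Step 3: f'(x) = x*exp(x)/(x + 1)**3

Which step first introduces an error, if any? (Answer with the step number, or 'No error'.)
Step 3

Step 3 is incorrect due to a wrong exponent.
The step shows: x*exp(x)/(x + 1)**3
The correct value should be: x*exp(x)/(x + 1)**2

Explanation: The exponent -2 on x + 1 was incorrectly written as -3: the term x*exp(x)/(x + 1)**2 was incorrectly written as x*exp(x)/(x + 1)**3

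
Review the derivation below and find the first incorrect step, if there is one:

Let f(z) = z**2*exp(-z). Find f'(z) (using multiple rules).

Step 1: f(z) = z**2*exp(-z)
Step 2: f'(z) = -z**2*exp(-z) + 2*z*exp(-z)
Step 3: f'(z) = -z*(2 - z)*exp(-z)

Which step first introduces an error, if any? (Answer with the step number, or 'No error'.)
Step 3

Step 3 is incorrect due to a sign flip.
The step shows: -z*(2 - z)*exp(-z)
The correct value should be: z*(2 - z)*exp(-z)

Explanation: The sign of the whole expression was flipped: the term z*(2 - z)*exp(-z) was incorrectly written as -z*(2 - z)*exp(-z)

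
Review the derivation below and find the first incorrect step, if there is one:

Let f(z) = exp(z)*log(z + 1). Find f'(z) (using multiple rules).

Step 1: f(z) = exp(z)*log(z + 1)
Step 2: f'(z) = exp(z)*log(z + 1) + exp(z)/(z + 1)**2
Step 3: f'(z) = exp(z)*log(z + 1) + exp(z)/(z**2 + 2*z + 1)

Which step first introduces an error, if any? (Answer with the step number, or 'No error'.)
Step 2

Step 2 is incorrect due to a wrong exponent.
The step shows: exp(z)*log(z + 1) + exp(z)/(z + 1)**2
The correct value should be: exp(z)*log(z + 1) + exp(z)/(z + 1)

Explanation: The exponent -1 on z + 1 was incorrectly written as -2: the term exp(z)/(z + 1) was incorrectly written as exp(z)/(z + 1)**2
The later steps are derived from this incorrect expression, so the error originates in Step 2.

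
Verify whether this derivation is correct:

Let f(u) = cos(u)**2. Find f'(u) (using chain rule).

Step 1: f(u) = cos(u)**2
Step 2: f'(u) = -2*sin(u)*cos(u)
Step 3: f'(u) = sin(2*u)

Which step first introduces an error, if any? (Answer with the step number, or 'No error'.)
Step 3

Step 3 is incorrect due to a sign flip.
The step shows: sin(2*u)
The correct value should be: -sin(2*u)

Explanation: The sign of the whole expression was flipped: the term -sin(2*u) was incorrectly written as sin(2*u)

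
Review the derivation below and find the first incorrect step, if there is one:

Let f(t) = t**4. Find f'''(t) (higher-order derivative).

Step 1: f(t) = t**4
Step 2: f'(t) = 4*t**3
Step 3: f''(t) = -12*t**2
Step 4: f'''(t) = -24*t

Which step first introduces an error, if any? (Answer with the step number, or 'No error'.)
Step 3

Step 3 is incorrect due to a sign flip.
The step shows: -12*t**2
The correct value should be: 12*t**2

Explanation: The sign of the whole expression was flipped: the term 12*t**2 was incorrectly written as -12*t**2
The later steps are derived from this incorrect expression, so the error originates in Step 3.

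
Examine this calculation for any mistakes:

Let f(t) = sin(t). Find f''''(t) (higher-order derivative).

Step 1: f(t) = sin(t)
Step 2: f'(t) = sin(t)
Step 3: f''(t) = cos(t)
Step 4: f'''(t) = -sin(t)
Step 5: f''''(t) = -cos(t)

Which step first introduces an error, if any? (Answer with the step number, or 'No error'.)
Step 2

Step 2 is incorrect due to a wrong trig function.
The step shows: sin(t)
The correct value should be: cos(t)

Explanation: cos(t) was incorrectly written as sin(t): the term cos(t) was incorrectly written as sin(t)
The later steps are derived from this incorrect expression, so the error originates in Step 2.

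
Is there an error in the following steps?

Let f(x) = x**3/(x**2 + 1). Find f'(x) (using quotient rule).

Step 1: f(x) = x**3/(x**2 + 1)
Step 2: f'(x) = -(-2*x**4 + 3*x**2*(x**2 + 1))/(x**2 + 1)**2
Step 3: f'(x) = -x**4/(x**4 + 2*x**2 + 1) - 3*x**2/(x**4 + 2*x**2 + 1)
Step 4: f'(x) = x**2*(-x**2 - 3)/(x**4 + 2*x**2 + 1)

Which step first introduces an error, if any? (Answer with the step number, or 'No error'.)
Step 2

Step 2 is incorrect due to a sign flip.
The step shows: -(-2*x**4 + 3*x**2*(x**2 + 1))/(x**2 + 1)**2
The correct value should be: (-2*x**4 + 3*x**2*(x**2 + 1))/(x**2 + 1)**2

Explanation: The sign of the whole expression was flipped: the term (-2*x**4 + 3*x**2*(x**2 + 1))/(x**2 + 1)**2 was incorrectly written as -(-2*x**4 + 3*x**2*(x**2 + 1))/(x**2 + 1)**2
The later steps are derived from this incorrect expression, so the error originates in Step 2.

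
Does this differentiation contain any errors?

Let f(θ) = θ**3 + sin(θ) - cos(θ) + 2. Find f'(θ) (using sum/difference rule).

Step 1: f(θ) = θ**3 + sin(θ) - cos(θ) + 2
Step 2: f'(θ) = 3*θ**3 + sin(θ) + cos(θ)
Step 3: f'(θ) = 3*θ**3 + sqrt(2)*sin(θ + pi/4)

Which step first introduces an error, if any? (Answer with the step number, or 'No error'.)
Step 2

Step 2 is incorrect due to a wrong exponent.
The step shows: 3*θ**3 + sin(θ) + cos(θ)
The correct value should be: 3*θ**2 + sin(θ) + cos(θ)

Explanation: The exponent 2 on θ was incorrectly written as 3: the term 3*θ**2 was incorrectly written as 3*θ**3
The later steps are derived from this incorrect expression, so the error originates in Step 2.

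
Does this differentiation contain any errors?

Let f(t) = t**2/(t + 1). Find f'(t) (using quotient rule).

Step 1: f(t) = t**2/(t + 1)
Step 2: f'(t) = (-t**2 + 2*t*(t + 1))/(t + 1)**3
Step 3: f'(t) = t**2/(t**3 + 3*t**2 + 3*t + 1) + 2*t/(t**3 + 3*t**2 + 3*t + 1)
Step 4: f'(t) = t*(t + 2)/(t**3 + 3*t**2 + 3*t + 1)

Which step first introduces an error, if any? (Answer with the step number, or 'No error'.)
Step 2

Step 2 is incorrect due to a wrong exponent.
The step shows: (-t**2 + 2*t*(t + 1))/(t + 1)**3
The correct value should be: (-t**2 + 2*t*(t + 1))/(t + 1)**2

Explanation: The exponent -2 on t + 1 was incorrectly written as -3: the term (-t**2 + 2*t*(t + 1))/(t + 1)**2 was incorrectly written as (-t**2 + 2*t*(t + 1))/(t + 1)**3
The later steps are derived from this incorrect expression, so the error originates in Step 2.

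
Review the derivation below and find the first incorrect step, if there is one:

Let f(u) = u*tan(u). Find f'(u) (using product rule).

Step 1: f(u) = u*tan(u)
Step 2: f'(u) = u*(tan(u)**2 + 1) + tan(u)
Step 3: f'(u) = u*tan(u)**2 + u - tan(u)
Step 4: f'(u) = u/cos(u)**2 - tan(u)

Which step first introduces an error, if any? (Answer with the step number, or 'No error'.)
Step 3

Step 3 is incorrect due to a sign flip.
The step shows: u*tan(u)**2 + u - tan(u)
The correct value should be: u*tan(u)**2 + u + tan(u)

Explanation: The sign of one term was flipped: the term tan(u) was incorrectly written as -tan(u)
The later steps are derived from this incorrect expression, so the error originates in Step 3.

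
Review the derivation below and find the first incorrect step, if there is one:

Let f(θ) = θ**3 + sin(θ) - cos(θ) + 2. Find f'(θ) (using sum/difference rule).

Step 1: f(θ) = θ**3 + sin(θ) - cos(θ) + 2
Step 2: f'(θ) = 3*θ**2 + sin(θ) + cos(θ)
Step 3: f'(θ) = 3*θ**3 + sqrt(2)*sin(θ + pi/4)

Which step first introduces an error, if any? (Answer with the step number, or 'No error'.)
Step 3

Step 3 is incorrect due to a wrong exponent.
The step shows: 3*θ**3 + sqrt(2)*sin(θ + pi/4)
The correct value should be: 3*θ**2 + sqrt(2)*sin(θ + pi/4)

Explanation: The exponent 2 on θ was incorrectly written as 3: the term 3*θ**2 was incorrectly written as 3*θ**3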